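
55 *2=110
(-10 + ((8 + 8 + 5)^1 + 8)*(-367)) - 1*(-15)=-10638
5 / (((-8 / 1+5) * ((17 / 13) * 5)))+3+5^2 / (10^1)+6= 1147 / 102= 11.25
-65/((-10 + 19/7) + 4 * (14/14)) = 455/23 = 19.78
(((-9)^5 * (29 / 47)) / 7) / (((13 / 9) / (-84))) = 184941468 / 611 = 302686.53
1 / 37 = 0.03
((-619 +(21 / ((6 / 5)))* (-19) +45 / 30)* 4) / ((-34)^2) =-950 / 289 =-3.29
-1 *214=-214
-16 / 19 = -0.84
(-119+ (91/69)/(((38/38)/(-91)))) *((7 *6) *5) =-1154440/23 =-50193.04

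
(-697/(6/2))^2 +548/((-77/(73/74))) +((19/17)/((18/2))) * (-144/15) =53970.56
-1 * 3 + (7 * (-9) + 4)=-62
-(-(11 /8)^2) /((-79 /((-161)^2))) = -3136441 /5056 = -620.34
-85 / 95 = -0.89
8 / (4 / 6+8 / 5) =60 / 17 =3.53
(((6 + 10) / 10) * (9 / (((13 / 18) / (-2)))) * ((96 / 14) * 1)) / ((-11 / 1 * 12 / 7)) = 10368 / 715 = 14.50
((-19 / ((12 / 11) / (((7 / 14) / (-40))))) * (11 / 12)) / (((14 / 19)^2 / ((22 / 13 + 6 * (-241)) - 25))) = -5284221613 / 9784320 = -540.07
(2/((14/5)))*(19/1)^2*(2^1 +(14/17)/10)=63897/119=536.95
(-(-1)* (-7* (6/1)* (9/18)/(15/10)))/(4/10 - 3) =70/13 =5.38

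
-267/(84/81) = -7209/28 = -257.46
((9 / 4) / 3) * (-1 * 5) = -15 / 4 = -3.75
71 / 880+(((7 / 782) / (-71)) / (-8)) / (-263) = 32398798 / 401562865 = 0.08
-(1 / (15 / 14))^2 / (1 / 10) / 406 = -28 / 1305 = -0.02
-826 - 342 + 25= -1143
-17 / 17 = -1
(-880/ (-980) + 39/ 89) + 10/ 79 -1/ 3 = 1167310/ 1033557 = 1.13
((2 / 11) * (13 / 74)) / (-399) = -13 / 162393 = -0.00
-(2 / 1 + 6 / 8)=-11 / 4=-2.75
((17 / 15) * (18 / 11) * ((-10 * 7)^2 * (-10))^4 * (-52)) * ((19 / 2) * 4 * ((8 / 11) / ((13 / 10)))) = -1430039595264000000000000 / 121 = -11818509051768595041322.31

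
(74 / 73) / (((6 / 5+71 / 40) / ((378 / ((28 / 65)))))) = 2597400 / 8687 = 299.00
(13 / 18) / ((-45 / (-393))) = 1703 / 270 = 6.31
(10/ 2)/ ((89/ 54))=270/ 89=3.03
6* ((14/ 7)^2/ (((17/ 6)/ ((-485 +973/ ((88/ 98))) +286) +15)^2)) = 327206356056/ 3068869808761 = 0.11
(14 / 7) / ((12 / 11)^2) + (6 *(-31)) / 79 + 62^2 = 21860839 / 5688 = 3843.33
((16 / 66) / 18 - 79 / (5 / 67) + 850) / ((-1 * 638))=309751 / 947430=0.33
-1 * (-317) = 317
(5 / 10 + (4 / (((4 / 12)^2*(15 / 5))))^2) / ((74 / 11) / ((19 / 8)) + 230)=60401 / 97324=0.62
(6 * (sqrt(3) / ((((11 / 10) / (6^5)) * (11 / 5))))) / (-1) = -2332800 * sqrt(3) / 121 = -33392.79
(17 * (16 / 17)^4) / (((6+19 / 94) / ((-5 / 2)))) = -15400960 / 2864279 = -5.38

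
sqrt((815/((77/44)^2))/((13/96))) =16 * sqrt(63570)/91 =44.33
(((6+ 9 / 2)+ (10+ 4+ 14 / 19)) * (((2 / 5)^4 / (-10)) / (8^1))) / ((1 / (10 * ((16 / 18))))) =-7672 / 106875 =-0.07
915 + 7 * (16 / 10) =4631 / 5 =926.20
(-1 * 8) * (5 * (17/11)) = -680/11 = -61.82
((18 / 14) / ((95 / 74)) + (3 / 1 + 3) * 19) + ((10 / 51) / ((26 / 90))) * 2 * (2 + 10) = 19295196 / 146965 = 131.29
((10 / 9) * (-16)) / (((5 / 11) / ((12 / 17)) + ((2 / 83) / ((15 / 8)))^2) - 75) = 1212464000 / 5071153861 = 0.24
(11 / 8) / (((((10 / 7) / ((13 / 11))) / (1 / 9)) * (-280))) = -13 / 28800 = -0.00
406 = 406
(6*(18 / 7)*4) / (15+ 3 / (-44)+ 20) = 19008 / 10759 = 1.77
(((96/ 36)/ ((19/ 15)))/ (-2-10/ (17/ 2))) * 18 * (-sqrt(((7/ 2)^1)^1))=340 * sqrt(14)/ 57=22.32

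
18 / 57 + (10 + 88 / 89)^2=18220722 / 150499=121.07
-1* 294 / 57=-98 / 19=-5.16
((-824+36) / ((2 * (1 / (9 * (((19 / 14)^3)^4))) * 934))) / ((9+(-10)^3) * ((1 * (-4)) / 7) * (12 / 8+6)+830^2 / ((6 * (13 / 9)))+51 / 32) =-17004898523185314963 / 9607133630295921378176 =-0.00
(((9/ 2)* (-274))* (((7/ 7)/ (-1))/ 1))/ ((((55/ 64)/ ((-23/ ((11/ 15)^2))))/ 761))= -62153853120/ 1331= -46697109.78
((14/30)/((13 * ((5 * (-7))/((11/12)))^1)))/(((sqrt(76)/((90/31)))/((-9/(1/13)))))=99 * sqrt(19)/11780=0.04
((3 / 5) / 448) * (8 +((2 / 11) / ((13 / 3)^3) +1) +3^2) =65259 / 2706704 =0.02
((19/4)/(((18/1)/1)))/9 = 0.03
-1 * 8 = -8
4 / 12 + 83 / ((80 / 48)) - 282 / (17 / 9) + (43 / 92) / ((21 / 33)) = -16163569 / 164220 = -98.43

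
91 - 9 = 82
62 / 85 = 0.73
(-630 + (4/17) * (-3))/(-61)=10722/1037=10.34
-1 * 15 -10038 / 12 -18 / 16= -6821 / 8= -852.62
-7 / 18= -0.39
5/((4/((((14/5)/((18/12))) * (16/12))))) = 3.11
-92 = -92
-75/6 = -25/2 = -12.50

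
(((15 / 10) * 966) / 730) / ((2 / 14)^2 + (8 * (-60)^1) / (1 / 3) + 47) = -7889 / 5536320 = -0.00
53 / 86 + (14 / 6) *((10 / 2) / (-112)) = 0.51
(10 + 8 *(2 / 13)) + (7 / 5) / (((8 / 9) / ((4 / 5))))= 8119 / 650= 12.49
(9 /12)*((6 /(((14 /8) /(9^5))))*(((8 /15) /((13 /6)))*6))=102036672 /455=224256.42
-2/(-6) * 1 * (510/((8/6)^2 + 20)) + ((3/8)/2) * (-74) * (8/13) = -933/1274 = -0.73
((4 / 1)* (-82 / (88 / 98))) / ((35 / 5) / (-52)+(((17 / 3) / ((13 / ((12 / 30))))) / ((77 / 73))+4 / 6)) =-7312760 / 13961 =-523.80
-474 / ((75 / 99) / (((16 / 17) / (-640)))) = 7821 / 8500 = 0.92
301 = 301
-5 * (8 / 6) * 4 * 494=-39520 / 3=-13173.33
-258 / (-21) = 86 / 7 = 12.29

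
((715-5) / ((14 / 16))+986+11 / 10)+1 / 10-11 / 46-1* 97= 2739237 / 1610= 1701.39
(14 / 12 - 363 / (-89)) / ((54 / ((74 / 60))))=103637 / 865080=0.12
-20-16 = -36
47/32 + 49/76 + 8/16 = 1589/608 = 2.61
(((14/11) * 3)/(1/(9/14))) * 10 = 270/11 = 24.55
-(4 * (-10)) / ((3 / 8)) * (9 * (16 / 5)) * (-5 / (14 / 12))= -92160 / 7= -13165.71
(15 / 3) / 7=5 / 7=0.71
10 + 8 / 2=14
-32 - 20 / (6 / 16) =-256 / 3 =-85.33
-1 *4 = -4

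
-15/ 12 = -5/ 4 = -1.25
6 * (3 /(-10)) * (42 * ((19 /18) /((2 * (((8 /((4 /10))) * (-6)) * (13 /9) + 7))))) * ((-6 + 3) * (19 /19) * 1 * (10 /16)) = -3591 /7984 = -0.45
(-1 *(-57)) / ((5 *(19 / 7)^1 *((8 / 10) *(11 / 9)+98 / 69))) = 4347 / 2482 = 1.75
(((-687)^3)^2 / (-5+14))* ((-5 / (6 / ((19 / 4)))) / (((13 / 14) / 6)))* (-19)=147595514468878705635 / 26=5676750556495334832.12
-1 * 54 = -54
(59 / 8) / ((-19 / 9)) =-531 / 152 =-3.49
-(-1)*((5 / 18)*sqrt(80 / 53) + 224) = 10*sqrt(265) / 477 + 224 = 224.34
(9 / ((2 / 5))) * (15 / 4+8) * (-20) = -10575 / 2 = -5287.50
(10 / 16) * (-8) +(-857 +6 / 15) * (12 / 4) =-2574.80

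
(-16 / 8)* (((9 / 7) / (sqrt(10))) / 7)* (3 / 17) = -27* sqrt(10) / 4165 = -0.02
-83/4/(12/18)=-249/8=-31.12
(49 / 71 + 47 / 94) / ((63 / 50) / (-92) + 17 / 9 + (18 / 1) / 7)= 24488100 / 91492801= 0.27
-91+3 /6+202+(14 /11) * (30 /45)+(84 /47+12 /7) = 2515567 /21714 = 115.85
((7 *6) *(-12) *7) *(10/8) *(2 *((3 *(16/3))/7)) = -20160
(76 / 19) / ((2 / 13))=26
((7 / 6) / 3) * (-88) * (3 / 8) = -77 / 6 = -12.83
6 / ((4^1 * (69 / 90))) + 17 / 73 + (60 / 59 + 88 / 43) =5.25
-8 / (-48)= 1 / 6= 0.17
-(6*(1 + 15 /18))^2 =-121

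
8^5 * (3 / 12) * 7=57344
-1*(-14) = 14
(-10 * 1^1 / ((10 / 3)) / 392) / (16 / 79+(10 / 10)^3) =-237 / 37240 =-0.01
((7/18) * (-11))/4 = -77/72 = -1.07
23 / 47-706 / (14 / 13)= -215522 / 329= -655.08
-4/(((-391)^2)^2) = -0.00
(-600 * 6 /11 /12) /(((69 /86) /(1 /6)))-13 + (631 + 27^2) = 1018073 /759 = 1341.33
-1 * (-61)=61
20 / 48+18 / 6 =41 / 12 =3.42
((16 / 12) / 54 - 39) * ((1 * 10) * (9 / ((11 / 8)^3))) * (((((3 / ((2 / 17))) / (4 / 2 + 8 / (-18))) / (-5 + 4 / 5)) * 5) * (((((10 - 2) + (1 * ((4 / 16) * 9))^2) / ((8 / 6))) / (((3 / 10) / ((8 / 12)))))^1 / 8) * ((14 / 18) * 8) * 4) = 529720000 / 297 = 1783569.02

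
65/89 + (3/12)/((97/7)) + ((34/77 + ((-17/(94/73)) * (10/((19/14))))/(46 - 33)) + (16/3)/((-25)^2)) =-363731122682659/57877337017500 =-6.28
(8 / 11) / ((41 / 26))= 208 / 451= 0.46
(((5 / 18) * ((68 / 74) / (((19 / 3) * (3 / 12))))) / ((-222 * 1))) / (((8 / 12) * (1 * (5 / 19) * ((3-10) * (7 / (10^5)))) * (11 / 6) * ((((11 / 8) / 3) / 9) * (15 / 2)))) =97920000 / 8116801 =12.06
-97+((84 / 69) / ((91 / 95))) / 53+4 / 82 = -96.93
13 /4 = 3.25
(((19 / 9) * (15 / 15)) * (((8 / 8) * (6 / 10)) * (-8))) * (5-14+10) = -152 / 15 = -10.13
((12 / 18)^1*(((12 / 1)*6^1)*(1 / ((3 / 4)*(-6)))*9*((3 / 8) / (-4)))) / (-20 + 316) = 9 / 296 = 0.03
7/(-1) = -7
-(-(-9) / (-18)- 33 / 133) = 199 / 266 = 0.75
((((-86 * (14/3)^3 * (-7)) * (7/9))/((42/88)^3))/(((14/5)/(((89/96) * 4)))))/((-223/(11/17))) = -125509679680/74618253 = -1682.02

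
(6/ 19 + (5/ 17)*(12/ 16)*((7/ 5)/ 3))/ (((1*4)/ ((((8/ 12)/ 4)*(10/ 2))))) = 2705/ 31008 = 0.09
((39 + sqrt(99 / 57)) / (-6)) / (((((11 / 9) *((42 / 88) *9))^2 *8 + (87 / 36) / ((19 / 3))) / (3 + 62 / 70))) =-67184 / 587545 - 272 *sqrt(627) / 1762635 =-0.12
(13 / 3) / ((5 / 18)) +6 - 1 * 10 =58 / 5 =11.60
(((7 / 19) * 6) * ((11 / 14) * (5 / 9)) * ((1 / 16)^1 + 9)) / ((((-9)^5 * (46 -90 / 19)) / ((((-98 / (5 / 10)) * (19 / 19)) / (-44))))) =-725 / 45349632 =-0.00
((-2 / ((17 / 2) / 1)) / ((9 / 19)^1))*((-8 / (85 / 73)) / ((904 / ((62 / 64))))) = 0.00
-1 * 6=-6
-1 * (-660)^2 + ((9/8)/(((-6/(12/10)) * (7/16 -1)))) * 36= -2177928/5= -435585.60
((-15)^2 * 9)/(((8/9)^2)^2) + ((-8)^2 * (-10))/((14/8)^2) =609072185/200704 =3034.68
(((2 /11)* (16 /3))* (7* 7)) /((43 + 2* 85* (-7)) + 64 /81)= -42336 /1021273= -0.04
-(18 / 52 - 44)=1135 / 26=43.65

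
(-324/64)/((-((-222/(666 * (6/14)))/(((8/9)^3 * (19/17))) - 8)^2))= 479084544/7649776369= 0.06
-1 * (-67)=67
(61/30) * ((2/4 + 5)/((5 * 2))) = 671/600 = 1.12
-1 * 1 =-1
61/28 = 2.18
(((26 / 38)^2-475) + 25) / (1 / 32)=-5192992 / 361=-14385.02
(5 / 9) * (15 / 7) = 25 / 21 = 1.19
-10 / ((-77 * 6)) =5 / 231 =0.02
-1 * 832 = -832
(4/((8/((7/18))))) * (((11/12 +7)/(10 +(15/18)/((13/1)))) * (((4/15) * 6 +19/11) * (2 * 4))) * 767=80894723/25905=3122.75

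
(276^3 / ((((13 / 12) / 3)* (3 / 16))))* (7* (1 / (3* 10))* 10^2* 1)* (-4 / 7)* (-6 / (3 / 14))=1507041607680 / 13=115926277513.85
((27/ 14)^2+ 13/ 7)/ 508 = 1093/ 99568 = 0.01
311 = 311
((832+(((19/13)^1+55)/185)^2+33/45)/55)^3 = 2267460691632156200663724857/653076808022401927734375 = 3471.97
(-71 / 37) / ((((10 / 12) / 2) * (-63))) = 284 / 3885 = 0.07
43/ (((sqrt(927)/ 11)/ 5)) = 2365 * sqrt(103)/ 309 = 77.68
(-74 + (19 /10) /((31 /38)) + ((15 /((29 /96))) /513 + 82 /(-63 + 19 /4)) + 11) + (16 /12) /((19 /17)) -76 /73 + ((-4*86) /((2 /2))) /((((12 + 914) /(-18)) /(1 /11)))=-1358830763257604 /22195095041955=-61.22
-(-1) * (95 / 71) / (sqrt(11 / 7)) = 95 * sqrt(77) / 781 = 1.07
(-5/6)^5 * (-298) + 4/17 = 7931177/66096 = 119.99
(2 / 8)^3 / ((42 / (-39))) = -13 / 896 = -0.01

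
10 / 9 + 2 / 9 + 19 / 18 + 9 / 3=97 / 18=5.39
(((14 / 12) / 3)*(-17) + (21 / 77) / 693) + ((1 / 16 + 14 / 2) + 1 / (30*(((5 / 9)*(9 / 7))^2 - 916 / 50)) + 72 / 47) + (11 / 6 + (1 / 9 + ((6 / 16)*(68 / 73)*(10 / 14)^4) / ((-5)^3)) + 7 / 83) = 347411341338448543 / 86638836187385328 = 4.01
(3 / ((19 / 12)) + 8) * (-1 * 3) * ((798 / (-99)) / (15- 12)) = 2632 / 33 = 79.76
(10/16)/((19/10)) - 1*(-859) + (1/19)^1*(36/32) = 130627/152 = 859.39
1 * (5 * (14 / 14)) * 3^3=135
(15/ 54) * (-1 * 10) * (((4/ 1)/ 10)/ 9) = -10/ 81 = -0.12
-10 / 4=-5 / 2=-2.50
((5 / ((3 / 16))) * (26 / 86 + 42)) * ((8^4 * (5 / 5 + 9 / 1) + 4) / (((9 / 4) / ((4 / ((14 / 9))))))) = 6812664320 / 129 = 52811351.32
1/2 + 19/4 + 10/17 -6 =-0.16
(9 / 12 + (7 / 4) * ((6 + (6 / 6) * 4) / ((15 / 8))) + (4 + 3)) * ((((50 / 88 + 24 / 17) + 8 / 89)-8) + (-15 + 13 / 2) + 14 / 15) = -552584347 / 2396592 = -230.57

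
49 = 49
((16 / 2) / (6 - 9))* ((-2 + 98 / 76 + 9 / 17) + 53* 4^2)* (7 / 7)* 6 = -4381528 / 323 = -13565.10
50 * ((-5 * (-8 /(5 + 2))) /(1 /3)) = 6000 /7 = 857.14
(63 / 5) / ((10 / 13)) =819 / 50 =16.38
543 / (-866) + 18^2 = 280041 / 866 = 323.37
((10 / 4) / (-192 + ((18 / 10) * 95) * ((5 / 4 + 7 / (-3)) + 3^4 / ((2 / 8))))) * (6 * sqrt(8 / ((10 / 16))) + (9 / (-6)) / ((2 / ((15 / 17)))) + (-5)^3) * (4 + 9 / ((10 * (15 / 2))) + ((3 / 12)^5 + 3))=-311545573 / 7663245312 + 182297 * sqrt(5) / 58695200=-0.03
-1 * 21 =-21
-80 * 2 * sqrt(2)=-160 * sqrt(2)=-226.27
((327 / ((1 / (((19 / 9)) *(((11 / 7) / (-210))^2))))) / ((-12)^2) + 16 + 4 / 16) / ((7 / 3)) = 15169768591 / 2178187200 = 6.96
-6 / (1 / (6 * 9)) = -324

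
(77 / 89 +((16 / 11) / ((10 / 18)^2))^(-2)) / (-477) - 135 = -9626275697537 / 71304738048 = -135.00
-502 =-502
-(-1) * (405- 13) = 392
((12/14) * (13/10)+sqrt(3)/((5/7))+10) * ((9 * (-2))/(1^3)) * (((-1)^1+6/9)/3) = 14 * sqrt(3)/5+778/35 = 27.08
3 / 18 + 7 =43 / 6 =7.17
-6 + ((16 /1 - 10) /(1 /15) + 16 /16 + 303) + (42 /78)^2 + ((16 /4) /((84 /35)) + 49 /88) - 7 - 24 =16040051 /44616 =359.51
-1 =-1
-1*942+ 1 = -941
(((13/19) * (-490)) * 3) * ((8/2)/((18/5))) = -63700/57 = -1117.54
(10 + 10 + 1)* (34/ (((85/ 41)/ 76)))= 130872/ 5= 26174.40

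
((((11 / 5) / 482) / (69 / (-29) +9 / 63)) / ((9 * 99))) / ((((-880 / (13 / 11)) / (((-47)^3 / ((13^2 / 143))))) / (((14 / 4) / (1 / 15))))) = -147532483 / 10398706560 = -0.01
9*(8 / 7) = 72 / 7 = 10.29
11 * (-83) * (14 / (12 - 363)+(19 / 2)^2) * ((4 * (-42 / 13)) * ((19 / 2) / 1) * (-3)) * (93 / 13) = -476767289845 / 2197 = -217008324.92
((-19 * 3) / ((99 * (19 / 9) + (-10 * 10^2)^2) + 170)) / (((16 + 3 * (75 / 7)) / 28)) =-11172 / 337127723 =-0.00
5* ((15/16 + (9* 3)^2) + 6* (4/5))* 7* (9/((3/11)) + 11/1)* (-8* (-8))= 72415728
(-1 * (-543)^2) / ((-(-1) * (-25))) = 294849 / 25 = 11793.96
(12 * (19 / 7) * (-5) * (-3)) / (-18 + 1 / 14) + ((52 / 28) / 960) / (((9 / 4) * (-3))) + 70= 486709537 / 11385360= 42.75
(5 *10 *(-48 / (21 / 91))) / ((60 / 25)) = -13000 / 3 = -4333.33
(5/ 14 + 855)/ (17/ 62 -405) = -371225/ 175651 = -2.11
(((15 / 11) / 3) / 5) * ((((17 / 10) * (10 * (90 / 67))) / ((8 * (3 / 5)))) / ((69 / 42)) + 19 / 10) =36952 / 84755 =0.44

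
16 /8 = 2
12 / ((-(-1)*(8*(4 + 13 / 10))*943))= 15 / 49979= 0.00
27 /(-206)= -0.13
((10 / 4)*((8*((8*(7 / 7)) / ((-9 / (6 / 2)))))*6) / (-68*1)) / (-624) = -5 / 663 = -0.01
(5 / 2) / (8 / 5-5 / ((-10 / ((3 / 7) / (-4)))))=700 / 433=1.62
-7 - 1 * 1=-8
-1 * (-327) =327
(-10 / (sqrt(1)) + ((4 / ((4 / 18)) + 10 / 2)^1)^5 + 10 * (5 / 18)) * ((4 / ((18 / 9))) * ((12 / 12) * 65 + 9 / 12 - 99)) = -3852146963 / 9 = -428016329.22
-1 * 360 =-360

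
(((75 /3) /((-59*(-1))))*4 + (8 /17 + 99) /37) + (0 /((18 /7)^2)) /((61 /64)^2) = 162669 /37111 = 4.38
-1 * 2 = -2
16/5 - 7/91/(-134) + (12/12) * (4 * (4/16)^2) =60109/17420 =3.45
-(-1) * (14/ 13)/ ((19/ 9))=126/ 247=0.51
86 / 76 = 43 / 38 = 1.13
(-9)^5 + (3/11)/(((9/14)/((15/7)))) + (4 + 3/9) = -1948444/33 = -59043.76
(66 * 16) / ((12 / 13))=1144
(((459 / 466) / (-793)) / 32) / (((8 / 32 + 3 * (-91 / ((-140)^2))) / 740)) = -14860125 / 122132309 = -0.12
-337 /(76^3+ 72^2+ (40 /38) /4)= -6403 /8439045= -0.00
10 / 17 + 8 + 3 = 11.59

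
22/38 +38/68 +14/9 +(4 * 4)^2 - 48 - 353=-827371/5814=-142.31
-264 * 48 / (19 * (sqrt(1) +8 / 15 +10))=-190080 / 3287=-57.83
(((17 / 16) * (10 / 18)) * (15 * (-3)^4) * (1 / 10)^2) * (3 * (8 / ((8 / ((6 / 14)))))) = 4131 / 448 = 9.22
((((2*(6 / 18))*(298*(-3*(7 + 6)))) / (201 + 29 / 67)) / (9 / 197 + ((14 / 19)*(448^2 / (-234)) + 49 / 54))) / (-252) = -0.00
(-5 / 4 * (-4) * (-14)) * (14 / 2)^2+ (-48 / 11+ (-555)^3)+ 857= -1880520976 / 11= -170956452.36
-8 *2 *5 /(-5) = 16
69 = 69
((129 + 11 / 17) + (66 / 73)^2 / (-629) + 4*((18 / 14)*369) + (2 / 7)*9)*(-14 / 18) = -47629473734 / 30167469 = -1578.84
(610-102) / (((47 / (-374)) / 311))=-59087512 / 47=-1257181.11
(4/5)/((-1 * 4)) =-1/5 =-0.20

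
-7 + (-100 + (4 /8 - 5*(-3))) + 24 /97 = -17703 /194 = -91.25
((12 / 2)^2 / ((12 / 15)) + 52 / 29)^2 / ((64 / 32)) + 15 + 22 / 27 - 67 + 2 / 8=94811905 / 90828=1043.86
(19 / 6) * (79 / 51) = 1501 / 306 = 4.91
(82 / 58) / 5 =41 / 145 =0.28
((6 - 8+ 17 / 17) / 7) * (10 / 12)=-5 / 42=-0.12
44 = 44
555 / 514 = 1.08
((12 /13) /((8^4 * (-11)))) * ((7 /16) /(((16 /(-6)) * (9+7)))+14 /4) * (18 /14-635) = 0.05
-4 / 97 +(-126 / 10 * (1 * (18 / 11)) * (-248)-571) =24232999 / 5335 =4542.27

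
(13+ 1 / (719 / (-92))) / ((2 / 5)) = 46275 / 1438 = 32.18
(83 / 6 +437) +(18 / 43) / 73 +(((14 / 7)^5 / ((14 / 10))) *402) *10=12173466521 / 131838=92336.55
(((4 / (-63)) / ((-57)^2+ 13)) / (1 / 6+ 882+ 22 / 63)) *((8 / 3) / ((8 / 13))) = -52 / 544086921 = -0.00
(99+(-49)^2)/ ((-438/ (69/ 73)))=-28750/ 5329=-5.40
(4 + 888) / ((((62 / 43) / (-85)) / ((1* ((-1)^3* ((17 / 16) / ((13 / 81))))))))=1122344505 / 3224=348121.74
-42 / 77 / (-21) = 2 / 77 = 0.03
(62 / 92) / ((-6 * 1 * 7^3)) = -31 / 94668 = -0.00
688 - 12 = 676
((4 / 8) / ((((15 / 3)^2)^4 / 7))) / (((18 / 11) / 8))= 154 / 3515625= 0.00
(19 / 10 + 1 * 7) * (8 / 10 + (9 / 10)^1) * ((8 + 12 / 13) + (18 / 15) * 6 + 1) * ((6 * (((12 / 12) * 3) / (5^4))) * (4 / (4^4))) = 15155721 / 130000000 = 0.12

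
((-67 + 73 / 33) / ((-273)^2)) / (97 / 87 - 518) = 62002 / 36866440611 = 0.00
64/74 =32/37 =0.86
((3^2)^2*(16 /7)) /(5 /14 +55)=2592 /775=3.34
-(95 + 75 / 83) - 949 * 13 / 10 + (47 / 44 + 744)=-10673617 / 18260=-584.54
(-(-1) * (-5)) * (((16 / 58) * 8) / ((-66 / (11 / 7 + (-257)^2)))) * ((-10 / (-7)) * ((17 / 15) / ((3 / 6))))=1676803840 / 46893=35758.08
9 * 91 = 819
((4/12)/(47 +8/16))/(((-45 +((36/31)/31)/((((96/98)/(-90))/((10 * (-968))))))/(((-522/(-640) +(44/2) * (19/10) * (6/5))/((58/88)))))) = 287393777/17617318605000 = 0.00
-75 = -75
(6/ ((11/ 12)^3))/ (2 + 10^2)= 1728/ 22627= 0.08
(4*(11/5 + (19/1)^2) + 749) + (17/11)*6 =121609/55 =2211.07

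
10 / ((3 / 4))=13.33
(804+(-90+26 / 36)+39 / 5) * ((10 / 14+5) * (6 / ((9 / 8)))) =4161728 / 189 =22019.72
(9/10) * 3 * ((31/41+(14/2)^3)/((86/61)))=11606409/17630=658.33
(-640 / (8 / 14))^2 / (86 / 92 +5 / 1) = 8243200 / 39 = 211364.10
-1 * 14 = -14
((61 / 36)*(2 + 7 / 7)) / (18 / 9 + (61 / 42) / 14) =2.42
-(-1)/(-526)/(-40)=1/21040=0.00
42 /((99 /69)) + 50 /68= 11223 /374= 30.01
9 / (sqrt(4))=9 / 2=4.50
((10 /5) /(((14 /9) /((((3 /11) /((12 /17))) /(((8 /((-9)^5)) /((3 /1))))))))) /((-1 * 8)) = 27103491 /19712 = 1374.97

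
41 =41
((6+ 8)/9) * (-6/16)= -7/12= -0.58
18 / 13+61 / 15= 1063 / 195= 5.45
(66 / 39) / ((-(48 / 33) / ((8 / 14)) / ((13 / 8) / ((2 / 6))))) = -363 / 112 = -3.24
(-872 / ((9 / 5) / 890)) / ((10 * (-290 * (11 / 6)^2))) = 155216 / 3509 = 44.23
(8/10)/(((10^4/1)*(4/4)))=1/12500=0.00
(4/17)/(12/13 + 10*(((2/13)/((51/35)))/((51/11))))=1989/9728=0.20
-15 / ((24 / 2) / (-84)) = 105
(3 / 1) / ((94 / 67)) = 201 / 94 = 2.14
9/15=0.60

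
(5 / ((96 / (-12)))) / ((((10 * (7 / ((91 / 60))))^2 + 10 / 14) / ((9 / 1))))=-10647 / 4033352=-0.00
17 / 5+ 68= 357 / 5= 71.40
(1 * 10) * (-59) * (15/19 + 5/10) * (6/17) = -86730/323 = -268.51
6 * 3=18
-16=-16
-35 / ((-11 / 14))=490 / 11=44.55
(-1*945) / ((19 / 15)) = -14175 / 19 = -746.05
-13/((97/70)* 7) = -130/97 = -1.34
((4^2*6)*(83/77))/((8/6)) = 5976/77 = 77.61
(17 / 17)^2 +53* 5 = 266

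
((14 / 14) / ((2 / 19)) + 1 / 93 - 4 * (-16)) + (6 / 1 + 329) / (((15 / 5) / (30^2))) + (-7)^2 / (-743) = 13899048925 / 138198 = 100573.44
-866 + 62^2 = 2978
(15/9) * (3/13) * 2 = 10/13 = 0.77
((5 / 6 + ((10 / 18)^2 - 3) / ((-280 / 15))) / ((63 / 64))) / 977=11824 / 11633139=0.00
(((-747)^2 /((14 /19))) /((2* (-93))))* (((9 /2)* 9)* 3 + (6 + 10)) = -971865675 /1736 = -559830.46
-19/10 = -1.90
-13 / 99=-0.13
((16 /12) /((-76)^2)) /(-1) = -1 /4332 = -0.00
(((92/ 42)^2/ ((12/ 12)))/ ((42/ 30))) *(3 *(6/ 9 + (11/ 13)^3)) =88734460/ 6782139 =13.08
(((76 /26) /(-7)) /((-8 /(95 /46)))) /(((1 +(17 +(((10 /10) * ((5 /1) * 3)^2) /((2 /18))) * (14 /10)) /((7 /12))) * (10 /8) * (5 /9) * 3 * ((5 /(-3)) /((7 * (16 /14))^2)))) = -103968 /255876725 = -0.00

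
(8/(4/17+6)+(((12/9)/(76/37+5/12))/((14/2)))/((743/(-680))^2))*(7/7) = 302772792828/224676766363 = 1.35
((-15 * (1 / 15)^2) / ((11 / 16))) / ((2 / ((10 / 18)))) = -8 / 297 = -0.03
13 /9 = 1.44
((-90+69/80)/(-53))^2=50851161/17977600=2.83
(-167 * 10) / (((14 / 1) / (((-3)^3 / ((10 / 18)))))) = 40581 / 7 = 5797.29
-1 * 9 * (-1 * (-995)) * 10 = -89550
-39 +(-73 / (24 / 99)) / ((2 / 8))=-2487 / 2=-1243.50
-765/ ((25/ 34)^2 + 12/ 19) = -16802460/ 25747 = -652.60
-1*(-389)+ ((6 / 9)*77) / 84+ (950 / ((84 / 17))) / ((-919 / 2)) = 45066179 / 115794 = 389.19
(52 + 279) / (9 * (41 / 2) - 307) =-662 / 245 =-2.70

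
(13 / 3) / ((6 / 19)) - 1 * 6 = 139 / 18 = 7.72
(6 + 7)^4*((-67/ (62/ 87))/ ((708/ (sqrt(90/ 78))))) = -4268771*sqrt(195)/ 14632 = -4073.96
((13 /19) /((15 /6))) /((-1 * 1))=-26 /95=-0.27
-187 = -187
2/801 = 0.00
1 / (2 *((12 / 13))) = 13 / 24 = 0.54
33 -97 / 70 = 31.61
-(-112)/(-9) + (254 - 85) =1409/9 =156.56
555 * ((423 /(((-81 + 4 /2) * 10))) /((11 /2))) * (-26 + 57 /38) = 1323.76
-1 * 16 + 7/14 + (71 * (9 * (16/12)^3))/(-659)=-70375/3954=-17.80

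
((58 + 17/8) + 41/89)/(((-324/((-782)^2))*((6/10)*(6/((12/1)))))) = -381168.66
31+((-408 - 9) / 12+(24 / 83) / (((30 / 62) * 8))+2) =-2781 / 1660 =-1.68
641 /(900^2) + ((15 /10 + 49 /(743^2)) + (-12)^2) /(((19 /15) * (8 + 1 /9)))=8783830377523283 /620210490030000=14.16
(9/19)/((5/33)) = 297/95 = 3.13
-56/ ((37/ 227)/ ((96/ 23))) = -1220352/ 851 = -1434.02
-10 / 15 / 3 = -2 / 9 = -0.22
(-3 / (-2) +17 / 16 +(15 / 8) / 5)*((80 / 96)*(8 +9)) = 3995 / 96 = 41.61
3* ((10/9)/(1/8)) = 80/3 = 26.67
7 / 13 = 0.54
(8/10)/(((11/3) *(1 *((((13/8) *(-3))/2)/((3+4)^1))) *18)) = -224/6435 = -0.03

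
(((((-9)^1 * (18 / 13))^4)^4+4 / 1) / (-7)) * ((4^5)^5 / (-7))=253361146651893113821419140950755245077036552683520 / 32605413849975812209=7770523871209230660594006000000.00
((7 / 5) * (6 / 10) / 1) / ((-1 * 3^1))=-7 / 25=-0.28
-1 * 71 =-71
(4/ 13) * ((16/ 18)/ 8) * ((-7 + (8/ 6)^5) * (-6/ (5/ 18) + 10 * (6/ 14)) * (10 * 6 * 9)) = 2188064/ 2457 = 890.54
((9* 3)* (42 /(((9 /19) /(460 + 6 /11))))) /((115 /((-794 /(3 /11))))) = -27911986.02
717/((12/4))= 239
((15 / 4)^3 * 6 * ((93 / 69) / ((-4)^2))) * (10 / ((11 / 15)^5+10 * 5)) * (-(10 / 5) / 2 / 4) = -1191744140625 / 898033073152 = -1.33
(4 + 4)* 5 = 40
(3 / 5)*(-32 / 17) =-96 / 85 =-1.13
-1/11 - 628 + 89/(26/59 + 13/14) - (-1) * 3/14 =-562.88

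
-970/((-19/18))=17460/19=918.95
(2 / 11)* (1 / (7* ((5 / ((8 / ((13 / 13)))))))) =16 / 385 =0.04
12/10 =6/5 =1.20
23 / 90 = 0.26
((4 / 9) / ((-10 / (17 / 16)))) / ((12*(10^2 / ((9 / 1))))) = -17 / 48000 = -0.00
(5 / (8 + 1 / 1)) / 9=5 / 81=0.06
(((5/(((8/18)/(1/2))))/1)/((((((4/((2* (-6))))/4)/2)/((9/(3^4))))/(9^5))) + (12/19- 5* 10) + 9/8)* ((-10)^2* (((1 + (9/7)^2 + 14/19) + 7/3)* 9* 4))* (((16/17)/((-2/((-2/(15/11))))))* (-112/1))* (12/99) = 22038581884979200/128877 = 171004771099.41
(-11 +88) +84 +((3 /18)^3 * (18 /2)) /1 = 3865 /24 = 161.04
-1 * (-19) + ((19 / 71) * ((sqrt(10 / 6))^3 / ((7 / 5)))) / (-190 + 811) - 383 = -364 + 475 * sqrt(15) / 2777733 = -364.00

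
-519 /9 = -57.67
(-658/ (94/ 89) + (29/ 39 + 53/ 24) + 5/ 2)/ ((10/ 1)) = -12845/ 208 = -61.75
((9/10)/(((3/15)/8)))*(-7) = -252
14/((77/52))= 104/11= 9.45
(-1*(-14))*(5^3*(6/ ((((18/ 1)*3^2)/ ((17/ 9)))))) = 29750/ 243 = 122.43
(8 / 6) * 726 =968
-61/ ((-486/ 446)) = 13603/ 243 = 55.98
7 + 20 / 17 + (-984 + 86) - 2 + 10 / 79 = -1197549 / 1343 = -891.70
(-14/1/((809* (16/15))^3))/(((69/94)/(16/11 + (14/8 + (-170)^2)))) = -470703137625/548688722481152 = -0.00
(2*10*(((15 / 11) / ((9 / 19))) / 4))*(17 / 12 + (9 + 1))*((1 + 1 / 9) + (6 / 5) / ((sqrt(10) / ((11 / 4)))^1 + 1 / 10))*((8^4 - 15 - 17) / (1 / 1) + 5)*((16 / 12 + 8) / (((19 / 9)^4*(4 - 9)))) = -758582042400*sqrt(10) / 36304687 - 25588447310790 / 399351557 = -130150.40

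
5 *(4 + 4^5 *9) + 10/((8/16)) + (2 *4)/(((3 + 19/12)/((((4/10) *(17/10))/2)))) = 63415816/1375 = 46120.59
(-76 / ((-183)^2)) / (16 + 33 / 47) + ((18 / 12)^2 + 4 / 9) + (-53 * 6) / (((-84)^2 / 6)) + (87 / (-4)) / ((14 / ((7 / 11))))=54232688987 / 37785861960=1.44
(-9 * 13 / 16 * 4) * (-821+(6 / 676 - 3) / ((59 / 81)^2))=8753433381 / 362024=24179.15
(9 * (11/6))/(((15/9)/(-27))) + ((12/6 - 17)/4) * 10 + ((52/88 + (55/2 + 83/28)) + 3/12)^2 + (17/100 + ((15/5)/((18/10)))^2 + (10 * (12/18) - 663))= 58242641/2668050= 21.83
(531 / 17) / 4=531 / 68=7.81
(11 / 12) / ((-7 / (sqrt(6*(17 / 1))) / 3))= -11*sqrt(102) / 28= -3.97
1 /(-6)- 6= -37 /6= -6.17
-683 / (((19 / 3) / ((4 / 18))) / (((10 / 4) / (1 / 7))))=-23905 / 57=-419.39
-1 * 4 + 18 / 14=-19 / 7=-2.71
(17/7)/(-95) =-17/665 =-0.03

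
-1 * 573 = -573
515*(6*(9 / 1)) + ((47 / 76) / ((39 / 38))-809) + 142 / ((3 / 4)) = 2120893 / 78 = 27190.94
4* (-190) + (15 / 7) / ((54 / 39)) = -31855 / 42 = -758.45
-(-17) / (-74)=-17 / 74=-0.23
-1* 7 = -7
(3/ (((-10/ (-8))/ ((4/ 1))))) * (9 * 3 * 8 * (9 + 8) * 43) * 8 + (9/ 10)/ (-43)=1042871499/ 86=12126412.78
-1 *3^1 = -3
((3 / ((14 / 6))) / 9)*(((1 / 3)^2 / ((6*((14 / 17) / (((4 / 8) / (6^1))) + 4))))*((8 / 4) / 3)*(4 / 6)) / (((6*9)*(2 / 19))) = 323 / 21677544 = 0.00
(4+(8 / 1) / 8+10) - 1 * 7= 8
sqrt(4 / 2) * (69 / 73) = 69 * sqrt(2) / 73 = 1.34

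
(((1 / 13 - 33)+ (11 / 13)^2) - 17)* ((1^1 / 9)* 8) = -7392 / 169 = -43.74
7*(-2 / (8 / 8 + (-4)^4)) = -14 / 257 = -0.05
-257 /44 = -5.84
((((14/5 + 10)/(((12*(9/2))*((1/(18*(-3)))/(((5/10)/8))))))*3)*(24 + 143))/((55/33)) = -6012/25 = -240.48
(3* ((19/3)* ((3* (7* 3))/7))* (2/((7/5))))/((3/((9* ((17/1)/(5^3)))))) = 17442/175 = 99.67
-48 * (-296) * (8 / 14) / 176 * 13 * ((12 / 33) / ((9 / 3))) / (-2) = -30784 / 847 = -36.34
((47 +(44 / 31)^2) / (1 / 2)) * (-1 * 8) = -753648 / 961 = -784.23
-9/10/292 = -9/2920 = -0.00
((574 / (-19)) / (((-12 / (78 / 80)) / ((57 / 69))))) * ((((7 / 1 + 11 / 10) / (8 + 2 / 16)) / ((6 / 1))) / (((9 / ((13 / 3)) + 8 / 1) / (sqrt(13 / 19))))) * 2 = 100737 * sqrt(247) / 28623500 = 0.06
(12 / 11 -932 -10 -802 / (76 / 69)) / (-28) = 697659 / 11704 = 59.61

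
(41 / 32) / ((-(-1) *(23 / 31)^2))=2.33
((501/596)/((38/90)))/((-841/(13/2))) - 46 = -876453613/19046968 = -46.02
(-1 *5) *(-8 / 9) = 40 / 9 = 4.44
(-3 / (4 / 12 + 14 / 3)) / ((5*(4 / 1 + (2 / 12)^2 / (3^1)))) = -0.03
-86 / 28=-43 / 14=-3.07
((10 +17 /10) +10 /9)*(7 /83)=8071 /7470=1.08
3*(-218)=-654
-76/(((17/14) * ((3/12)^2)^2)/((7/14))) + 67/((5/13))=-666153/85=-7837.09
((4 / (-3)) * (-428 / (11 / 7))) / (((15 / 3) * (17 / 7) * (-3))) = -83888 / 8415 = -9.97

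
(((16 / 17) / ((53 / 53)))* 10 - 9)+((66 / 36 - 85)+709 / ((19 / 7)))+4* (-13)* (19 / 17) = 233215 / 1938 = 120.34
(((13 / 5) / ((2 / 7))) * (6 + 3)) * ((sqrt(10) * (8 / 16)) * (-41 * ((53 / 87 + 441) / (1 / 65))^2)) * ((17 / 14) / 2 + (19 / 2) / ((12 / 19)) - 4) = -81314778257006125 * sqrt(10) / 5046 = -50959157099420.52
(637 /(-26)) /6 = -49 /12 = -4.08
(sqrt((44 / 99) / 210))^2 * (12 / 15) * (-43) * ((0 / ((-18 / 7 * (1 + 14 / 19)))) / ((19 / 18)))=0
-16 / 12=-4 / 3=-1.33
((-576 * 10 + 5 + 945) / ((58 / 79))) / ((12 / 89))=-16909555 / 348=-48590.68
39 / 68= 0.57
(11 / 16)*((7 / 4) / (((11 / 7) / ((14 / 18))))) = 0.60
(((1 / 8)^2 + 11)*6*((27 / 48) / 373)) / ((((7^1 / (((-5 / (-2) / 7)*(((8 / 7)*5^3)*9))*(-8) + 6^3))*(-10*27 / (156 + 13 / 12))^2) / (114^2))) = -28371329771395 / 131009536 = -216559.27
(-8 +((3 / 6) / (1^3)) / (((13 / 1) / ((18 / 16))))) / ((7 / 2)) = -1655 / 728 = -2.27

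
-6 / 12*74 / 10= -37 / 10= -3.70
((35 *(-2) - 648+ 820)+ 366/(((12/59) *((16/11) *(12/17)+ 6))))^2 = 885610862761/6906384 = 128230.76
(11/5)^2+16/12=463/75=6.17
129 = 129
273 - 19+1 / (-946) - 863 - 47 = -620577 / 946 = -656.00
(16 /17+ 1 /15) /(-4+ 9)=257 /1275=0.20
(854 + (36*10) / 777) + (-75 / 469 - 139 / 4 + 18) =58136257 / 69412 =837.55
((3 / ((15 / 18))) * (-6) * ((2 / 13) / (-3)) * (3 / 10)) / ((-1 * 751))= -108 / 244075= -0.00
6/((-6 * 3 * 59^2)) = -1/10443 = -0.00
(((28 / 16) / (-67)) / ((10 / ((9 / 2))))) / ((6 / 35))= -147 / 2144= -0.07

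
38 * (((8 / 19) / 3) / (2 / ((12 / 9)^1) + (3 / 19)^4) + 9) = 405464522 / 1173375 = 345.55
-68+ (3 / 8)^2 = -4343 / 64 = -67.86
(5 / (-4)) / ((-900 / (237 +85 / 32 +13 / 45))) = 345521 / 1036800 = 0.33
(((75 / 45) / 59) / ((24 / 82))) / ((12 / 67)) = 13735 / 25488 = 0.54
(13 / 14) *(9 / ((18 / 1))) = 13 / 28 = 0.46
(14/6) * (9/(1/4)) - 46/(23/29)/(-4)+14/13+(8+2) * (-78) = -17691/26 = -680.42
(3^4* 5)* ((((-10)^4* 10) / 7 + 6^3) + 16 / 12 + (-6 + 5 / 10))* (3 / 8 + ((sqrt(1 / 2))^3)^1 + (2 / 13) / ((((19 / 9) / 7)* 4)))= 82201095* sqrt(2) / 56 + 81625687335 / 27664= 5026501.58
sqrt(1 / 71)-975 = -975 + sqrt(71) / 71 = -974.88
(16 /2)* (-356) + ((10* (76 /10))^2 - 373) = 2555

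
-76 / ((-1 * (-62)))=-38 / 31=-1.23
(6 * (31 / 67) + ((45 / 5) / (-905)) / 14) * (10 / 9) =785339 / 254667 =3.08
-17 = -17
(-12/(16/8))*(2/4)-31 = -34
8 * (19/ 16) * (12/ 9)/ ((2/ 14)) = 266/ 3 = 88.67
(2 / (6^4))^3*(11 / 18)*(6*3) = 11 / 272097792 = 0.00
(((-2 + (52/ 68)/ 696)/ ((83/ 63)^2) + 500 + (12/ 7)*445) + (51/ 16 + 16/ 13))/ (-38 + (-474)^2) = 6260955865695/ 1110830262689056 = 0.01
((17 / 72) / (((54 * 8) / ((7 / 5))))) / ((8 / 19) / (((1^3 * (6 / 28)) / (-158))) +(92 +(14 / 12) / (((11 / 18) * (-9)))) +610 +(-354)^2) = 24871 / 4085950884480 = 0.00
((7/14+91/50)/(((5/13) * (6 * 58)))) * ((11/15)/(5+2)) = 143/78750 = 0.00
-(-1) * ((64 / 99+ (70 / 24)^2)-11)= -325 / 176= -1.85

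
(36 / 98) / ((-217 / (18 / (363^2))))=-36 / 155677753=-0.00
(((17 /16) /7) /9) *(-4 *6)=-17 /42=-0.40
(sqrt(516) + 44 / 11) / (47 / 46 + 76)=184 / 3543 + 92 * sqrt(129) / 3543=0.35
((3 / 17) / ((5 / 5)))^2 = 9 / 289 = 0.03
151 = 151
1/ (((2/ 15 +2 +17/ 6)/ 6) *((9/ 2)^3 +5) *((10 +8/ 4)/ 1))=0.00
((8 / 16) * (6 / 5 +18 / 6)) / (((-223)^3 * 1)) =-21 / 110895670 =-0.00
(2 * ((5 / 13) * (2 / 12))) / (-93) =-5 / 3627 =-0.00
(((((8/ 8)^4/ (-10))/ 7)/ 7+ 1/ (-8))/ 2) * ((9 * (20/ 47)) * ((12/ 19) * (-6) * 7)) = 40338/ 6251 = 6.45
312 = 312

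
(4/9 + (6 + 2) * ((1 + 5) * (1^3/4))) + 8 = 184/9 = 20.44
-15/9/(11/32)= -4.85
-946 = -946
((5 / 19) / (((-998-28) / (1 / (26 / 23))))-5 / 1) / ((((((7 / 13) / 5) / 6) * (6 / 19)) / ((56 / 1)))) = -25343350 / 513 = -49402.24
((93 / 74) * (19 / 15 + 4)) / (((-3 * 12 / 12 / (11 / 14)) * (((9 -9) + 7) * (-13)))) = 26939 / 1414140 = 0.02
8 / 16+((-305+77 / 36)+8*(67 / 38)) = -197167 / 684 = -288.26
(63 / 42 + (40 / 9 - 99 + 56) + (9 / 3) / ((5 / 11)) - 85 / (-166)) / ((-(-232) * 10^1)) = -0.01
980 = 980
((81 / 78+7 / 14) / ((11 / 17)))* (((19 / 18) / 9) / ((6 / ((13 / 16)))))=1615 / 42768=0.04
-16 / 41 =-0.39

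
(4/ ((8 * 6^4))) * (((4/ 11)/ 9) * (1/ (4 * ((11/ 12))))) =1/ 235224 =0.00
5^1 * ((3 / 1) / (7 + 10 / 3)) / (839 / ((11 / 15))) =33 / 26009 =0.00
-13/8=-1.62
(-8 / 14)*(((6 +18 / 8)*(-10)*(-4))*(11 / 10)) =-1452 / 7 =-207.43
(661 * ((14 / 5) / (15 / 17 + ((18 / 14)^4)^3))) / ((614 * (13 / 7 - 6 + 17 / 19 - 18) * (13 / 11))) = -144802660722480047 / 25678841325762605760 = -0.01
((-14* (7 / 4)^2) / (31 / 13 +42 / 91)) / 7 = -637 / 296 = -2.15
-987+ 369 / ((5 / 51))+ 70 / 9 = 125306 / 45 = 2784.58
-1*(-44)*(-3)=-132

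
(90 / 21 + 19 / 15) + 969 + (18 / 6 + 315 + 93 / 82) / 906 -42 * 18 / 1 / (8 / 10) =77758607 / 2600220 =29.90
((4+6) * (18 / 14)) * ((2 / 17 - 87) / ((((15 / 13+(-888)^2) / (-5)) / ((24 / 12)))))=822900 / 58089493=0.01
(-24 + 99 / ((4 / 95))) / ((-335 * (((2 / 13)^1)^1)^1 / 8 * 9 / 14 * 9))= -564746 / 9045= -62.44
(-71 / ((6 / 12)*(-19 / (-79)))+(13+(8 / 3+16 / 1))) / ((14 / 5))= -159245 / 798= -199.56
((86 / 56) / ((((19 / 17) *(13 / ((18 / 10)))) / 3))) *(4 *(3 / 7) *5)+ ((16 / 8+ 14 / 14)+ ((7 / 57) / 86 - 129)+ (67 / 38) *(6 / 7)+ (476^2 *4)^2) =2564841503709106435 / 3122574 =821386940296.40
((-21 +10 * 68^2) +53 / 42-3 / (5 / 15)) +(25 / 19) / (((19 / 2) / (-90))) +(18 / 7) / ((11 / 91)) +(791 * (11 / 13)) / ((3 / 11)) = 35177913339 / 722722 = 48674.20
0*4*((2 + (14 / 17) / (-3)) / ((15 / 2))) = 0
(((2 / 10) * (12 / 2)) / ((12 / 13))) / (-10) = -13 / 100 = -0.13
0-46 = -46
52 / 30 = 26 / 15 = 1.73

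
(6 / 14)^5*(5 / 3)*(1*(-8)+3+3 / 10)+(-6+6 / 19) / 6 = -677385 / 638666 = -1.06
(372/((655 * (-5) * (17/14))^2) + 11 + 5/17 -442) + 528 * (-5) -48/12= -9530683045838/3099705625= -3074.71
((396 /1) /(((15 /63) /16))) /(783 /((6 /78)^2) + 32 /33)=4390848 /21834115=0.20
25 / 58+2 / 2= 83 / 58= 1.43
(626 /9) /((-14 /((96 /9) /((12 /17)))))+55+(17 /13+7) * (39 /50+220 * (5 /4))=418492127 /184275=2271.02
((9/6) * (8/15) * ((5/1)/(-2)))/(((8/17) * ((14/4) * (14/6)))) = -51/98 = -0.52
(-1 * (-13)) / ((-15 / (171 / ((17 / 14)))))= -10374 / 85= -122.05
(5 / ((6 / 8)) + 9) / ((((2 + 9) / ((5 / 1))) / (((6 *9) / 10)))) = 423 / 11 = 38.45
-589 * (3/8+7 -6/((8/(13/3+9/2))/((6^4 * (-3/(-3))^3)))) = 40422481/8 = 5052810.12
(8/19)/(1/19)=8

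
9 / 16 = 0.56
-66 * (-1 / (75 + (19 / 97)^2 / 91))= 28255227 / 32108393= 0.88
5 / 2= 2.50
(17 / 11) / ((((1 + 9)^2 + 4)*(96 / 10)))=85 / 54912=0.00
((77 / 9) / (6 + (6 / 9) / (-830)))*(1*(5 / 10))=415 / 582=0.71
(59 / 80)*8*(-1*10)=-59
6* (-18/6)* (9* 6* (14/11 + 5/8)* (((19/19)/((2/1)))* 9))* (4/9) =-40581/11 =-3689.18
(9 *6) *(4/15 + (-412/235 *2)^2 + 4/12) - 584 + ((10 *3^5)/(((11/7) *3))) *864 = 270608876534/607475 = 445465.04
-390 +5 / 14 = -5455 / 14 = -389.64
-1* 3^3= -27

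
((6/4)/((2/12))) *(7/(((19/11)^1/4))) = 2772/19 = 145.89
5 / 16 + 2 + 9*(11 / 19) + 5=3807 / 304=12.52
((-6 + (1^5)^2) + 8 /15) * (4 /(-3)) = 268 /45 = 5.96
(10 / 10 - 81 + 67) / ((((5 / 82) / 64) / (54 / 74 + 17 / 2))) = -125937.82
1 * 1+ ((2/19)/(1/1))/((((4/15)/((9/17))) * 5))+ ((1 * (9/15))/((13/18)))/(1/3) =148397/41990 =3.53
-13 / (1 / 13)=-169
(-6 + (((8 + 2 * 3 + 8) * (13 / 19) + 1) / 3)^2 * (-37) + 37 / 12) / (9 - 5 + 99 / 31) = -427973755 / 2898108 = -147.67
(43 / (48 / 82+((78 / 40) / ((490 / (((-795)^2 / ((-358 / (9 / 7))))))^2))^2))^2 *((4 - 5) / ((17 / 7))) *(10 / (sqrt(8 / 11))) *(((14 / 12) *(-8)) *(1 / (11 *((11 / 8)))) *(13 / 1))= 536575881908868252298884877433666070984891672339666698240 *sqrt(22) / 107806787862137399524874572107570850136136270504521697646971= 0.02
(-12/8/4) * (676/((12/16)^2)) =-1352/3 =-450.67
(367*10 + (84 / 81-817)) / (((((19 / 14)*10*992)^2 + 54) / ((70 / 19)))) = 132156185 / 2278022733099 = 0.00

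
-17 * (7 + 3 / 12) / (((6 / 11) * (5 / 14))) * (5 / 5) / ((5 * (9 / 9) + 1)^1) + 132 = 9559 / 360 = 26.55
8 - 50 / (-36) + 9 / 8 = 757 / 72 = 10.51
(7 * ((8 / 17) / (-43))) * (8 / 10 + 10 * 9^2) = -227024 / 3655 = -62.11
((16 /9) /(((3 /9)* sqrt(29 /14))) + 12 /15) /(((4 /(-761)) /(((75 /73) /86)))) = -38050* sqrt(406) /91031 - 11415 /6278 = -10.24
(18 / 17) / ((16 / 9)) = 81 / 136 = 0.60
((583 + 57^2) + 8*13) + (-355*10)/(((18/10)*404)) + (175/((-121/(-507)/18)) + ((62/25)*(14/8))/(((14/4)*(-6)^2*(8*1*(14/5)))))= 4220380383811/246375360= 17129.88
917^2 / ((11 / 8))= 6727112 / 11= 611555.64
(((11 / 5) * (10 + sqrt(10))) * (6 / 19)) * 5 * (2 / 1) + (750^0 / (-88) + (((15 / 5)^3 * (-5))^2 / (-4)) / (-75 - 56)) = 132 * sqrt(10) / 19 + 22832521 / 219032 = 126.21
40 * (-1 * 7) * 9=-2520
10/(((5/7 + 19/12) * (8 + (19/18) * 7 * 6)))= 2520/30301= 0.08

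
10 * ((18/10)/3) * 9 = 54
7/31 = 0.23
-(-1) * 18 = 18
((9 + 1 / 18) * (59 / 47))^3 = 1468.95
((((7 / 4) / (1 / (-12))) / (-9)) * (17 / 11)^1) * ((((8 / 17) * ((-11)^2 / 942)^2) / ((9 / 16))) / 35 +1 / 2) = 1188895579 / 658867770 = 1.80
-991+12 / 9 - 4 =-2981 / 3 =-993.67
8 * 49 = 392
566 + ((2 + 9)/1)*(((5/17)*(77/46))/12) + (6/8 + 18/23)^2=245530565/431664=568.80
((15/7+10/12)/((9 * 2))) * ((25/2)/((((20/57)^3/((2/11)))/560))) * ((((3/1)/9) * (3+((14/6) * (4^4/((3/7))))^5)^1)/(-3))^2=1663828228202994907942964000000000.00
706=706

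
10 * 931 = 9310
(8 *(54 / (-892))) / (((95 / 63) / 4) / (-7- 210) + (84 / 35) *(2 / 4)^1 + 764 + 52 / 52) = -29529360 / 46717146167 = -0.00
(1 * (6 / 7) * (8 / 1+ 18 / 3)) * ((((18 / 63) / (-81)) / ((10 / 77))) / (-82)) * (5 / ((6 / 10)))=110 / 3321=0.03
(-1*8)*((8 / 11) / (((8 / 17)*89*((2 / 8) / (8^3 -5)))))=-275808 / 979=-281.72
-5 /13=-0.38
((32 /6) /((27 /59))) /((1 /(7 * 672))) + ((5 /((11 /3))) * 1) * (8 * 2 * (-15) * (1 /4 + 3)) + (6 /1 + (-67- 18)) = 15942749 /297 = 53679.29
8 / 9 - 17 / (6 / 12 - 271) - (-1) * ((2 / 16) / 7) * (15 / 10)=0.98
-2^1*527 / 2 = -527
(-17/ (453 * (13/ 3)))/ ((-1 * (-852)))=-17/ 1672476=-0.00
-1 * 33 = -33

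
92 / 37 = 2.49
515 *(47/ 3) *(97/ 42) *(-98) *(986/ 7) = -2315014610/ 9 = -257223845.56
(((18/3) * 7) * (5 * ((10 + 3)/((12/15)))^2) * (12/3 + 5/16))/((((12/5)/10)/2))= 255084375/128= 1992846.68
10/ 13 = 0.77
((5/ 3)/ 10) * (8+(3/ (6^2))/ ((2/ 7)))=199/ 144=1.38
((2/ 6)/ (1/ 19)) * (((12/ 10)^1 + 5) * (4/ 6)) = 1178/ 45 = 26.18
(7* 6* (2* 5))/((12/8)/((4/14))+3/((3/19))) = 1680/97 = 17.32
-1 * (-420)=420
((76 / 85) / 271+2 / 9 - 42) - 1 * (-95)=53.23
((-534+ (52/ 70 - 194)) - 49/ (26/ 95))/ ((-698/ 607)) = 500610503/ 635180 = 788.14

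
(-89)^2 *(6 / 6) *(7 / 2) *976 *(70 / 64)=118379345 / 4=29594836.25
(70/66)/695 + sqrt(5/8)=7/4587 + sqrt(10)/4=0.79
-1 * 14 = -14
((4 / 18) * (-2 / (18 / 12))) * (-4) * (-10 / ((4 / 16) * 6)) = -640 / 81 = -7.90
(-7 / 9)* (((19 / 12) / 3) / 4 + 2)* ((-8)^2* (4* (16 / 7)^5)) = -5150605312 / 194481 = -26483.85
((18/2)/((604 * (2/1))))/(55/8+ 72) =9/95281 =0.00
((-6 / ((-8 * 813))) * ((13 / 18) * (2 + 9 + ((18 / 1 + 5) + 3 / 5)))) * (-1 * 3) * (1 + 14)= -2249 / 2168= -1.04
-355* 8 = -2840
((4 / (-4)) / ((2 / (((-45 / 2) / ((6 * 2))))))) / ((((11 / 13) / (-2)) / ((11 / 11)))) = -195 / 88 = -2.22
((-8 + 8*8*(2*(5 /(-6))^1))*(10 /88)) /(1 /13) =-5590 /33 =-169.39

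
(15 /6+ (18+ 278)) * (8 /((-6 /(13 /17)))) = -5174 /17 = -304.35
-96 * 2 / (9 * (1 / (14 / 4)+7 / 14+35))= -896 / 1503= -0.60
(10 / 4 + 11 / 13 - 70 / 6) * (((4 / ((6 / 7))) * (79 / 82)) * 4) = -717794 / 4797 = -149.63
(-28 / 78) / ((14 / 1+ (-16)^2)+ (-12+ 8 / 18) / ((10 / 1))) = -105 / 78637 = -0.00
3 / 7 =0.43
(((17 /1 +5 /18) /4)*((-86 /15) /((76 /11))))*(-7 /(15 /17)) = 17505257 /615600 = 28.44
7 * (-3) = -21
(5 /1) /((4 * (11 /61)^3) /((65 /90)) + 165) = 14753765 /486970077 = 0.03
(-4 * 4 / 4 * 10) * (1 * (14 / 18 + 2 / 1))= -1000 / 9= -111.11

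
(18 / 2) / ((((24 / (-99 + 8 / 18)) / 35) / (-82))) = 1272845 / 12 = 106070.42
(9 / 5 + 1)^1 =14 / 5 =2.80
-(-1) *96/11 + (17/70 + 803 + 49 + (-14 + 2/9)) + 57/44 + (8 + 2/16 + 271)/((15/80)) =32392961/13860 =2337.15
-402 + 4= -398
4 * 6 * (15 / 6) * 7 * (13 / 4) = 1365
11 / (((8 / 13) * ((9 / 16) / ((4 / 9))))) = 1144 / 81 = 14.12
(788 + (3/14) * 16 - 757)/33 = 241/231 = 1.04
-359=-359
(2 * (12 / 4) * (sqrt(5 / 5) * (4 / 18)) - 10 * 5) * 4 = -584 / 3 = -194.67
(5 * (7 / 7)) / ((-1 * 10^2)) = -1 / 20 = -0.05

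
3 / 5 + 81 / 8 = 429 / 40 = 10.72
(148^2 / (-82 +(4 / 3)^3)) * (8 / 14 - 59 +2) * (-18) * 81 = -34059778128 / 1505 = -22631081.81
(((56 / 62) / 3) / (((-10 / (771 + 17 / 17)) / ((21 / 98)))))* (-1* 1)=772 / 155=4.98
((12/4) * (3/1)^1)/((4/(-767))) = -6903/4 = -1725.75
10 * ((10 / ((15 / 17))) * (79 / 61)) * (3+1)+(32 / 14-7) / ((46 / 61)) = 34227301 / 58926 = 580.85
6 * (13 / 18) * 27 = 117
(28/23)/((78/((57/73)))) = 266/21827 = 0.01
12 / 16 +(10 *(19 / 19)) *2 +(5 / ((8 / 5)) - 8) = 127 / 8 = 15.88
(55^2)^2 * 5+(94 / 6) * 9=45753266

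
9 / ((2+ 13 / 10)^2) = 100 / 121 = 0.83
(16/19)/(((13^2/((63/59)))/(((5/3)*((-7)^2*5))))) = 411600/189449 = 2.17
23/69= 1/3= 0.33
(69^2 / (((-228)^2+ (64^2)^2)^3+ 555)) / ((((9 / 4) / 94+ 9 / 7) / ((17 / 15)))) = 23669576 / 27382963530120490563188475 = 0.00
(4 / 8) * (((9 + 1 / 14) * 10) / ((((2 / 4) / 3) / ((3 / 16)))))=51.03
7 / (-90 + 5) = -7 / 85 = -0.08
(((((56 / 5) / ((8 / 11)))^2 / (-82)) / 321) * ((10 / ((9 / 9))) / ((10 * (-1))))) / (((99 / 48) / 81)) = 38808 / 109675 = 0.35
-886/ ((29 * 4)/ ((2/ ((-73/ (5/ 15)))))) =443/ 6351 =0.07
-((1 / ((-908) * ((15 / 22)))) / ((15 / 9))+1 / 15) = -2237 / 34050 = -0.07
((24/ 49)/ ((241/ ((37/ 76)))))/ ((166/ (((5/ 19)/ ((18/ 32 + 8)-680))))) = -2960/ 1267076212927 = -0.00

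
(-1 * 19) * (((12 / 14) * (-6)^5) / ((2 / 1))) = 443232 / 7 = 63318.86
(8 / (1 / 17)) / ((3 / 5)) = 680 / 3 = 226.67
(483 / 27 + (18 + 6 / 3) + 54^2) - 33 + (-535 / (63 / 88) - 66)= 132778 / 63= 2107.59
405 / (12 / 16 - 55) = -1620 / 217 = -7.47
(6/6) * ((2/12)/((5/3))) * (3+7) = 1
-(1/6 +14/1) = -14.17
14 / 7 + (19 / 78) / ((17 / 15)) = 979 / 442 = 2.21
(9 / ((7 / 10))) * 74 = 6660 / 7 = 951.43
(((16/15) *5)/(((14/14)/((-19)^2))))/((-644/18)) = -8664/161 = -53.81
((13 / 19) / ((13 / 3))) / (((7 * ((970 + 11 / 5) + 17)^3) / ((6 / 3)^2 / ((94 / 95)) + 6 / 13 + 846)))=97435875 / 4916150748811484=0.00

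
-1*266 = -266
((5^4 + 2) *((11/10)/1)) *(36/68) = 62073/170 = 365.14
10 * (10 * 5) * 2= 1000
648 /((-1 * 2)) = -324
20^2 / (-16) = -25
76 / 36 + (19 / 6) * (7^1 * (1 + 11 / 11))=46.44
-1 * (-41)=41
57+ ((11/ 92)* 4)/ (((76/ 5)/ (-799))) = 55691/ 1748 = 31.86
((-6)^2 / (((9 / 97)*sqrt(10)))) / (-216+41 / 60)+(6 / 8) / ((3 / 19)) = 19 / 4- 2328*sqrt(10) / 12919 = 4.18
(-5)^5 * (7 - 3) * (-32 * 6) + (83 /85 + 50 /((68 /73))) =2400054.65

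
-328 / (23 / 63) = -898.43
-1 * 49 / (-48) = 49 / 48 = 1.02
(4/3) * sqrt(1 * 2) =4 * sqrt(2)/3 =1.89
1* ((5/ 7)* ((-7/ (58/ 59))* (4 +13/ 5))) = -1947/ 58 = -33.57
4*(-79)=-316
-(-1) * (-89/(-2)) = 89/2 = 44.50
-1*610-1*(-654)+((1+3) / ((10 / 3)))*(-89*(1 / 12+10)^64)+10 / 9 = -1768698090280441999114992768674768595806029179937854672681962124170736660546927666218585443134564932668310409008280884933431759310169689 / 973685048022722051535956782394543049523684750469301190798179859169280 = -1816499178941040297412548000000000000000000000000000000000000000000.00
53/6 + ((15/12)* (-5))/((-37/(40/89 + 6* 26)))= 696679/19758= 35.26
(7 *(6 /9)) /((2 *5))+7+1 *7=217 /15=14.47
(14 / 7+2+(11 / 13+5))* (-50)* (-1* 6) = 38400 / 13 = 2953.85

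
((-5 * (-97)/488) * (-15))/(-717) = 2425/116632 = 0.02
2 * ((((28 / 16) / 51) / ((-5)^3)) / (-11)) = 7 / 140250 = 0.00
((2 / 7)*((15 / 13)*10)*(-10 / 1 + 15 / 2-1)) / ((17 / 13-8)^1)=50 / 29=1.72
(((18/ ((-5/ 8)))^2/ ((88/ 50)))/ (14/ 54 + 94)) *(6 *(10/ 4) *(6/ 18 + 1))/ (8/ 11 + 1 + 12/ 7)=3919104/ 134885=29.06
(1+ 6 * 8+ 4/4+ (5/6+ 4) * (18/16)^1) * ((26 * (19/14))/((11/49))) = 1533623/176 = 8713.77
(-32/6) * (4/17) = -64/51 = -1.25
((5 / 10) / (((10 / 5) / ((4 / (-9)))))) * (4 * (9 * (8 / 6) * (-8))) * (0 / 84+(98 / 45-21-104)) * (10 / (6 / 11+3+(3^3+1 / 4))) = -62256128 / 36585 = -1701.68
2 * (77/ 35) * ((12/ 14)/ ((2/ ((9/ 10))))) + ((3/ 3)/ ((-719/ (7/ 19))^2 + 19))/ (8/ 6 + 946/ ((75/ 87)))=4567319060436813/ 2691181264188200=1.70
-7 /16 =-0.44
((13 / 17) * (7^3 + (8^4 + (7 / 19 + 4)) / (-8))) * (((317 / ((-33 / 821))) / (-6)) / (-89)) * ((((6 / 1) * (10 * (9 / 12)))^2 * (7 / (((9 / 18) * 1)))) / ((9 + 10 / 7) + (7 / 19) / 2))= 320430897347925 / 62644252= 5115088.57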